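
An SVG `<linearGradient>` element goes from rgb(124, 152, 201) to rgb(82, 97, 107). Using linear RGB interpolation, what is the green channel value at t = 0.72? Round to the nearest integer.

112

G = 152 + 0.72 × (97 − 152) = 112.4 → 112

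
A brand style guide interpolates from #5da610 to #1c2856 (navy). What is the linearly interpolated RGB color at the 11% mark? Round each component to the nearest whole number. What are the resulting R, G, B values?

#5da610 → (93, 166, 16); #1c2856 → (28, 40, 86).
11% corresponds to t = 0.11.
R = 93 + 0.11 × (28 − 93) = 93 + 0.11 × -65 = 85.85 → 86
G = 166 + 0.11 × (40 − 166) = 166 + 0.11 × -126 = 152.14 → 152
B = 16 + 0.11 × (86 − 16) = 16 + 0.11 × 70 = 23.7 → 24

(86, 152, 24)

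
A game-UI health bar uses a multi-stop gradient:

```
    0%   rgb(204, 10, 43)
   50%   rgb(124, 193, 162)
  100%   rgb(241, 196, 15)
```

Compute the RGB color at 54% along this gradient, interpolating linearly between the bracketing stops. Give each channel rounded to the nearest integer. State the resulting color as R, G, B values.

54% lies between the 50% and 100% stops, so the local fraction is t = (54 − 50)/(100 − 50) = 4/50 ≈ 0.08.
R = 124 + 0.08 × (241 − 124) = 133.36 → 133
G = 193 + 0.08 × (196 − 193) = 193.24 → 193
B = 162 + 0.08 × (15 − 162) = 150.24 → 150

(133, 193, 150)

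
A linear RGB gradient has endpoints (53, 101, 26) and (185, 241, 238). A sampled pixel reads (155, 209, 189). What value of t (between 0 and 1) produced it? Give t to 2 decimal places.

Invert the lerp on the B channel (largest span, 212): t = (189 − 26) / (238 − 26) = 163/212 = 0.76887.
Check on R: (155 − 53)/(185 − 53) = 0.7727 ✓

0.77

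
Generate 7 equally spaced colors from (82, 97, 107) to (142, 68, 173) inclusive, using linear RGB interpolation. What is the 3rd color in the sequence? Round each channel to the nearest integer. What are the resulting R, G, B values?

(102, 87, 129)

With 7 swatches and endpoints inclusive, swatch 3 sits at t = (3 − 1)/(7 − 1) = 2/6 ≈ 0.3333.
R = 82 + 0.3333 × (142 − 82) = 101.998 → 102
G = 97 + 0.3333 × (68 − 97) = 87.334 → 87
B = 107 + 0.3333 × (173 − 107) = 128.998 → 129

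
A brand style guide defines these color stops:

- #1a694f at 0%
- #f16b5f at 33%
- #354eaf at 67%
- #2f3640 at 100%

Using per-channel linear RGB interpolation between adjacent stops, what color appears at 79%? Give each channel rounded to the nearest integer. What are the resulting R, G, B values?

(51, 69, 135)

79% lies between the 67% and 100% stops, so the local fraction is t = (79 − 67)/(100 − 67) = 12/33 ≈ 0.3636.
#354eaf → (53, 78, 175); #2f3640 → (47, 54, 64).
R = 53 + 0.3636 × (47 − 53) = 50.818 → 51
G = 78 + 0.3636 × (54 − 78) = 69.274 → 69
B = 175 + 0.3636 × (64 − 175) = 134.64 → 135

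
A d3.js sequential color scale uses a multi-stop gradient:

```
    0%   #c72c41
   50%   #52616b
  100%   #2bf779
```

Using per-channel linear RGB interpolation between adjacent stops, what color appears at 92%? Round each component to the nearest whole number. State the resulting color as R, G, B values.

(49, 223, 119)

92% lies between the 50% and 100% stops, so the local fraction is t = (92 − 50)/(100 − 50) = 42/50 ≈ 0.84.
#52616b → (82, 97, 107); #2bf779 → (43, 247, 121).
R = 82 + 0.84 × (43 − 82) = 49.24 → 49
G = 97 + 0.84 × (247 − 97) = 223 → 223
B = 107 + 0.84 × (121 − 107) = 118.76 → 119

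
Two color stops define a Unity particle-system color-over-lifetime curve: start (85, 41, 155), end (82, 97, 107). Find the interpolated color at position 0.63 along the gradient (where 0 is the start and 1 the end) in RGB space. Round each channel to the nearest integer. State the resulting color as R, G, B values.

R = 85 + 0.63 × (82 − 85) = 85 + 0.63 × -3 = 83.11 → 83
G = 41 + 0.63 × (97 − 41) = 41 + 0.63 × 56 = 76.28 → 76
B = 155 + 0.63 × (107 − 155) = 155 + 0.63 × -48 = 124.76 → 125

(83, 76, 125)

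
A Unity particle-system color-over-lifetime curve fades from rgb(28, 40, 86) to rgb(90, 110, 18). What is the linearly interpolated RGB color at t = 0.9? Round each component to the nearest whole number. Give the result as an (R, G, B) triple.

(84, 103, 25)

R = 28 + 0.9 × (90 − 28) = 28 + 0.9 × 62 = 83.8 → 84
G = 40 + 0.9 × (110 − 40) = 40 + 0.9 × 70 = 103 → 103
B = 86 + 0.9 × (18 − 86) = 86 + 0.9 × -68 = 24.8 → 25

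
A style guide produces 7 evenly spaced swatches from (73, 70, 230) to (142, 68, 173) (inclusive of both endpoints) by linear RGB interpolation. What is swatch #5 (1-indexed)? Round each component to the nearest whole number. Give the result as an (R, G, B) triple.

(119, 69, 192)

With 7 swatches and endpoints inclusive, swatch 5 sits at t = (5 − 1)/(7 − 1) = 4/6 ≈ 0.6667.
R = 73 + 0.6667 × (142 − 73) = 119.002 → 119
G = 70 + 0.6667 × (68 − 70) = 68.667 → 69
B = 230 + 0.6667 × (173 − 230) = 191.998 → 192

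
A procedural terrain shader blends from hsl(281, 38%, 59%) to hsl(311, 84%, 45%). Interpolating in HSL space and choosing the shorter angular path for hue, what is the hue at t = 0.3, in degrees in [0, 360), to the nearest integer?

Hue arc: Δh = 311 − 281 = 30° (|Δh| ≤ 180, already the shorter path).
H = 281 + 0.3 × (30) = 290 → 290°

290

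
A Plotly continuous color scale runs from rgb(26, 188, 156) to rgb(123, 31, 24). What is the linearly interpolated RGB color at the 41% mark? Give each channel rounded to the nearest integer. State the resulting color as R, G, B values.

41% corresponds to t = 0.41.
R = 26 + 0.41 × (123 − 26) = 26 + 0.41 × 97 = 65.77 → 66
G = 188 + 0.41 × (31 − 188) = 188 + 0.41 × -157 = 123.63 → 124
B = 156 + 0.41 × (24 − 156) = 156 + 0.41 × -132 = 101.88 → 102
So the blended color is (66, 124, 102), about #427c66.

(66, 124, 102)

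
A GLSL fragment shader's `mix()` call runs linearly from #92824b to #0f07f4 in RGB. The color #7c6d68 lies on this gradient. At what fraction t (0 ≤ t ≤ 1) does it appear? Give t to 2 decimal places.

Invert the lerp on the B channel (largest span, 169): t = (104 − 75) / (244 − 75) = 29/169 = 0.1716.
Check on R: (124 − 146)/(15 − 146) = 0.1679 ✓

0.17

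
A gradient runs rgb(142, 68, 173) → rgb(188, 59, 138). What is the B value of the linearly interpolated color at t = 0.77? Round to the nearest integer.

B = 173 + 0.77 × (138 − 173) = 146.05 → 146

146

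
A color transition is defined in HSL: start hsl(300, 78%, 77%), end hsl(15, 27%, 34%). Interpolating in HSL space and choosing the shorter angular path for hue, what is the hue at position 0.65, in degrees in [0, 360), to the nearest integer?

Hue: 15 − 300 = -285°, but |-285| > 180 so the shorter arc goes the other way: Δh = -285 + 360 = 75°.
H = 300 + 0.65 × (75) = 348.75 → 349°

349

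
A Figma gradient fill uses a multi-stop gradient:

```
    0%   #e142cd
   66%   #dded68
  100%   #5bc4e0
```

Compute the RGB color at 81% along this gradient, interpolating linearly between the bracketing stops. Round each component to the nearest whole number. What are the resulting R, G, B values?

81% lies between the 66% and 100% stops, so the local fraction is t = (81 − 66)/(100 − 66) = 15/34 ≈ 0.4412.
#dded68 → (221, 237, 104); #5bc4e0 → (91, 196, 224).
R = 221 + 0.4412 × (91 − 221) = 163.644 → 164
G = 237 + 0.4412 × (196 − 237) = 218.911 → 219
B = 104 + 0.4412 × (224 − 104) = 156.944 → 157

(164, 219, 157)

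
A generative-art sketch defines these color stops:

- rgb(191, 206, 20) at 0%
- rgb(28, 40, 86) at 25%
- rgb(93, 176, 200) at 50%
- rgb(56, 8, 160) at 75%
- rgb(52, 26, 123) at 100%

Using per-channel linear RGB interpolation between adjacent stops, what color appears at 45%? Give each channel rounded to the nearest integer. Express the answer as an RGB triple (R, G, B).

45% lies between the 25% and 50% stops, so the local fraction is t = (45 − 25)/(50 − 25) = 20/25 ≈ 0.8.
R = 28 + 0.8 × (93 − 28) = 80 → 80
G = 40 + 0.8 × (176 − 40) = 148.8 → 149
B = 86 + 0.8 × (200 − 86) = 177.2 → 177

(80, 149, 177)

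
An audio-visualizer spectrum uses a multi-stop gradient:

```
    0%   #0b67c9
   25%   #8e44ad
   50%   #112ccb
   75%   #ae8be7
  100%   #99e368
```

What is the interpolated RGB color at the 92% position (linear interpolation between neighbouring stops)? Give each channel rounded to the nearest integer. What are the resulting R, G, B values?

(160, 199, 145)

92% lies between the 75% and 100% stops, so the local fraction is t = (92 − 75)/(100 − 75) = 17/25 ≈ 0.68.
#ae8be7 → (174, 139, 231); #99e368 → (153, 227, 104).
R = 174 + 0.68 × (153 − 174) = 159.72 → 160
G = 139 + 0.68 × (227 − 139) = 198.84 → 199
B = 231 + 0.68 × (104 − 231) = 144.64 → 145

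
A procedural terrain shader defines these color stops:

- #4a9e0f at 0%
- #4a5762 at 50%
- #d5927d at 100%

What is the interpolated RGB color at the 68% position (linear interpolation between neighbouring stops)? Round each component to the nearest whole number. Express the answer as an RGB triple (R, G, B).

(124, 108, 108)

68% lies between the 50% and 100% stops, so the local fraction is t = (68 − 50)/(100 − 50) = 18/50 ≈ 0.36.
#4a5762 → (74, 87, 98); #d5927d → (213, 146, 125).
R = 74 + 0.36 × (213 − 74) = 124.04 → 124
G = 87 + 0.36 × (146 − 87) = 108.24 → 108
B = 98 + 0.36 × (125 − 98) = 107.72 → 108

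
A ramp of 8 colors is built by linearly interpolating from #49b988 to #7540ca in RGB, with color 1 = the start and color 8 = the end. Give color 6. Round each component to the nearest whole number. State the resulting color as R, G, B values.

With 8 swatches and endpoints inclusive, swatch 6 sits at t = (6 − 1)/(8 − 1) = 5/7 ≈ 0.7143.
#49b988 → (73, 185, 136); #7540ca → (117, 64, 202).
R = 73 + 0.7143 × (117 − 73) = 104.429 → 104
G = 185 + 0.7143 × (64 − 185) = 98.57 → 99
B = 136 + 0.7143 × (202 − 136) = 183.144 → 183

(104, 99, 183)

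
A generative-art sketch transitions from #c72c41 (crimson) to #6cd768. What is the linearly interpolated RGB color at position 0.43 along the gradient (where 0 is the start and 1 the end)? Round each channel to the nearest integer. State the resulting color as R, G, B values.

(160, 118, 82)

#c72c41 → (199, 44, 65); #6cd768 → (108, 215, 104).
R = 199 + 0.43 × (108 − 199) = 199 + 0.43 × -91 = 159.87 → 160
G = 44 + 0.43 × (215 − 44) = 44 + 0.43 × 171 = 117.53 → 118
B = 65 + 0.43 × (104 − 65) = 65 + 0.43 × 39 = 81.77 → 82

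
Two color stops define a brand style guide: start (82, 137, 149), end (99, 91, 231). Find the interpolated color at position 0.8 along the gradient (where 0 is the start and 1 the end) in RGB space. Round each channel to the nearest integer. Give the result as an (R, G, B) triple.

(96, 100, 215)

R = 82 + 0.8 × (99 − 82) = 82 + 0.8 × 17 = 95.6 → 96
G = 137 + 0.8 × (91 − 137) = 137 + 0.8 × -46 = 100.2 → 100
B = 149 + 0.8 × (231 − 149) = 149 + 0.8 × 82 = 214.6 → 215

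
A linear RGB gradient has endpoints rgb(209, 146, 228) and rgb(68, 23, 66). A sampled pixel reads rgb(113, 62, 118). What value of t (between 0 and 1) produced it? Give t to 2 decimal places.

Invert the lerp on the B channel (largest span, 162): t = (118 − 228) / (66 − 228) = -110/-162 = 0.67901.
Check on R: (113 − 209)/(68 − 209) = 0.6809 ✓

0.68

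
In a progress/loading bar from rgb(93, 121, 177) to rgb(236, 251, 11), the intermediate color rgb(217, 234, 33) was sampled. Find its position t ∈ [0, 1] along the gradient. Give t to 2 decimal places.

0.87

Invert the lerp on the B channel (largest span, 166): t = (33 − 177) / (11 − 177) = -144/-166 = 0.86747.
Check on R: (217 − 93)/(236 − 93) = 0.8671 ✓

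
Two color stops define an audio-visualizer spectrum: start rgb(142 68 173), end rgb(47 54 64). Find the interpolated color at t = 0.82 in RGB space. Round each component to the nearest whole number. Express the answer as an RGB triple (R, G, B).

R = 142 + 0.82 × (47 − 142) = 142 + 0.82 × -95 = 64.1 → 64
G = 68 + 0.82 × (54 − 68) = 68 + 0.82 × -14 = 56.52 → 57
B = 173 + 0.82 × (64 − 173) = 173 + 0.82 × -109 = 83.62 → 84

(64, 57, 84)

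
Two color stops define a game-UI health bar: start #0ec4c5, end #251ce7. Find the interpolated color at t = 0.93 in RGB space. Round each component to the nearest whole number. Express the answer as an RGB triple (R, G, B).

(35, 40, 229)

#0ec4c5 → (14, 196, 197); #251ce7 → (37, 28, 231).
R = 14 + 0.93 × (37 − 14) = 14 + 0.93 × 23 = 35.39 → 35
G = 196 + 0.93 × (28 − 196) = 196 + 0.93 × -168 = 39.76 → 40
B = 197 + 0.93 × (231 − 197) = 197 + 0.93 × 34 = 228.62 → 229
So the blended color is (35, 40, 229), about #2328e5.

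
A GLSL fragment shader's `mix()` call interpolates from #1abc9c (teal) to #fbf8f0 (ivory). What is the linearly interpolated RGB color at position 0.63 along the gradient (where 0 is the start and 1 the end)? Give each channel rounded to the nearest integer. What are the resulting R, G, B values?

(168, 226, 209)

#1abc9c → (26, 188, 156); #fbf8f0 → (251, 248, 240).
R = 26 + 0.63 × (251 − 26) = 26 + 0.63 × 225 = 167.75 → 168
G = 188 + 0.63 × (248 − 188) = 188 + 0.63 × 60 = 225.8 → 226
B = 156 + 0.63 × (240 − 156) = 156 + 0.63 × 84 = 208.92 → 209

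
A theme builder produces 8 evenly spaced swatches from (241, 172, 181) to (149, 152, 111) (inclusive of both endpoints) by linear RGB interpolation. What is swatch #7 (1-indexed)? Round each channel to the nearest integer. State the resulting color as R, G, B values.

With 8 swatches and endpoints inclusive, swatch 7 sits at t = (7 − 1)/(8 − 1) = 6/7 ≈ 0.8571.
R = 241 + 0.8571 × (149 − 241) = 162.147 → 162
G = 172 + 0.8571 × (152 − 172) = 154.858 → 155
B = 181 + 0.8571 × (111 − 181) = 121.003 → 121

(162, 155, 121)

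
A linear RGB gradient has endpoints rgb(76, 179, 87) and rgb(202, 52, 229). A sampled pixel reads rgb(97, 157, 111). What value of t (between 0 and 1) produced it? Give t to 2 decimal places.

0.17

Invert the lerp on the B channel (largest span, 142): t = (111 − 87) / (229 − 87) = 24/142 = 0.16901.
Check on R: (97 − 76)/(202 − 76) = 0.1667 ✓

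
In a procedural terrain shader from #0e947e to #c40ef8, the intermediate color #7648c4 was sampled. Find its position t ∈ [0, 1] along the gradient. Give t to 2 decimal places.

Invert the lerp on the R channel (largest span, 182): t = (118 − 14) / (196 − 14) = 104/182 = 0.57143.
Check on G: (72 − 148)/(14 − 148) = 0.5672 ✓

0.57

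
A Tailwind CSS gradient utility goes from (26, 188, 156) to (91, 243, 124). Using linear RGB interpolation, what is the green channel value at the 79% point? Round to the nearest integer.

G = 188 + 0.79 × (243 − 188) = 231.45 → 231

231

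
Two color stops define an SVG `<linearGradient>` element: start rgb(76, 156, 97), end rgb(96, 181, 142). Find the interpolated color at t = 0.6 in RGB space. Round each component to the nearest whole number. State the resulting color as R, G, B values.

R = 76 + 0.6 × (96 − 76) = 76 + 0.6 × 20 = 88 → 88
G = 156 + 0.6 × (181 − 156) = 156 + 0.6 × 25 = 171 → 171
B = 97 + 0.6 × (142 − 97) = 97 + 0.6 × 45 = 124 → 124

(88, 171, 124)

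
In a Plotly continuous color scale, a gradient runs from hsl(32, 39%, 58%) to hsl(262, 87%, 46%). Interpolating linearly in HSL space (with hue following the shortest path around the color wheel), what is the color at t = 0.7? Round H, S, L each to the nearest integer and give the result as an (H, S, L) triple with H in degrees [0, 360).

(301, 73, 50)

Hue: 262 − 32 = 230°, but |230| > 180 so the shorter arc goes the other way: Δh = 230 − 360 = -130°.
H = 32 + 0.7 × (-130) = -59 → -59 → -59 mod 360 = 301°
S = 39 + 0.7 × (87 − 39) = 72.6 → 73%
L = 58 + 0.7 × (46 − 58) = 49.6 → 50%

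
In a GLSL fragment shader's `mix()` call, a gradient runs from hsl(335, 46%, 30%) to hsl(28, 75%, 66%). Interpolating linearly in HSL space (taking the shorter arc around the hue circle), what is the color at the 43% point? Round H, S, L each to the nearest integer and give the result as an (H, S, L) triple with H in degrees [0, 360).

Hue: 28 − 335 = -307°, but |-307| > 180 so the shorter arc goes the other way: Δh = -307 + 360 = 53°.
H = 335 + 0.43 × (53) = 357.79 → 358°
S = 46 + 0.43 × (75 − 46) = 58.47 → 58%
L = 30 + 0.43 × (66 − 30) = 45.48 → 45%

(358, 58, 45)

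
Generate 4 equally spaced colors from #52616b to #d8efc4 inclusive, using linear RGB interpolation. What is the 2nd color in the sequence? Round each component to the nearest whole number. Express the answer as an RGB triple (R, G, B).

(127, 144, 137)

With 4 swatches and endpoints inclusive, swatch 2 sits at t = (2 − 1)/(4 − 1) = 1/3 ≈ 0.3333.
#52616b → (82, 97, 107); #d8efc4 → (216, 239, 196).
R = 82 + 0.3333 × (216 − 82) = 126.662 → 127
G = 97 + 0.3333 × (239 − 97) = 144.329 → 144
B = 107 + 0.3333 × (196 − 107) = 136.664 → 137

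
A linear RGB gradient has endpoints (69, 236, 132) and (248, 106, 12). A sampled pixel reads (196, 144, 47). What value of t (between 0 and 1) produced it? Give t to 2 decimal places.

Invert the lerp on the R channel (largest span, 179): t = (196 − 69) / (248 − 69) = 127/179 = 0.7095.
Check on G: (144 − 236)/(106 − 236) = 0.7077 ✓

0.71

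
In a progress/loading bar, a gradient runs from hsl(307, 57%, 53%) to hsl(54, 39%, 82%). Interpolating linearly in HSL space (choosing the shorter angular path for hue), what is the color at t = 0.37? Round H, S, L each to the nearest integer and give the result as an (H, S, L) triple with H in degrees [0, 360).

Hue: 54 − 307 = -253°, but |-253| > 180 so the shorter arc goes the other way: Δh = -253 + 360 = 107°.
H = 307 + 0.37 × (107) = 346.59 → 347°
S = 57 + 0.37 × (39 − 57) = 50.34 → 50%
L = 53 + 0.37 × (82 − 53) = 63.73 → 64%

(347, 50, 64)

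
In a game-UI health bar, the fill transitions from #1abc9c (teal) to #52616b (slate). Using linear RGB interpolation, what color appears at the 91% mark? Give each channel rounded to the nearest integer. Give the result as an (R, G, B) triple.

(77, 105, 111)

#1abc9c → (26, 188, 156); #52616b → (82, 97, 107).
91% corresponds to t = 0.91.
R = 26 + 0.91 × (82 − 26) = 26 + 0.91 × 56 = 76.96 → 77
G = 188 + 0.91 × (97 − 188) = 188 + 0.91 × -91 = 105.19 → 105
B = 156 + 0.91 × (107 − 156) = 156 + 0.91 × -49 = 111.41 → 111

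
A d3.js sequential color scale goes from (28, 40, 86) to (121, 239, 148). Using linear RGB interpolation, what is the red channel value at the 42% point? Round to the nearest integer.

R = 28 + 0.42 × (121 − 28) = 67.06 → 67

67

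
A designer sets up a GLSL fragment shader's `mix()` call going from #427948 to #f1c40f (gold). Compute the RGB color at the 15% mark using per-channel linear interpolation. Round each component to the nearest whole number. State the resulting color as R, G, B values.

(92, 132, 63)

#427948 → (66, 121, 72); #f1c40f → (241, 196, 15).
15% corresponds to t = 0.15.
R = 66 + 0.15 × (241 − 66) = 66 + 0.15 × 175 = 92.25 → 92
G = 121 + 0.15 × (196 − 121) = 121 + 0.15 × 75 = 132.25 → 132
B = 72 + 0.15 × (15 − 72) = 72 + 0.15 × -57 = 63.45 → 63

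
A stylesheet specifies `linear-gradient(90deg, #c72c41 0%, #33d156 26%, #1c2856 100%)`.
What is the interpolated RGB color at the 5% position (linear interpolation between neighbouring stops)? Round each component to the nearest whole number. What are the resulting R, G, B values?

5% lies between the 0% and 26% stops, so the local fraction is t = (5 − 0)/(26 − 0) = 5/26 ≈ 0.1923.
#c72c41 → (199, 44, 65); #33d156 → (51, 209, 86).
R = 199 + 0.1923 × (51 − 199) = 170.54 → 171
G = 44 + 0.1923 × (209 − 44) = 75.73 → 76
B = 65 + 0.1923 × (86 − 65) = 69.038 → 69

(171, 76, 69)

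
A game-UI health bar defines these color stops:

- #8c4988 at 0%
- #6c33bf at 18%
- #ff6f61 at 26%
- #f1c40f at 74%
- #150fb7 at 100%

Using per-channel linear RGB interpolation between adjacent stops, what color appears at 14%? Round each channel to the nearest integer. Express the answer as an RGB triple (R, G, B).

14% lies between the 0% and 18% stops, so the local fraction is t = (14 − 0)/(18 − 0) = 14/18 ≈ 0.7778.
#8c4988 → (140, 73, 136); #6c33bf → (108, 51, 191).
R = 140 + 0.7778 × (108 − 140) = 115.11 → 115
G = 73 + 0.7778 × (51 − 73) = 55.888 → 56
B = 136 + 0.7778 × (191 − 136) = 178.779 → 179

(115, 56, 179)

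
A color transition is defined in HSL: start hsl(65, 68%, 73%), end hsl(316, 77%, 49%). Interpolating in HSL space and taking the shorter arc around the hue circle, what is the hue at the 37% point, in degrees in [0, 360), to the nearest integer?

25

Hue: 316 − 65 = 251°, but |251| > 180 so the shorter arc goes the other way: Δh = 251 − 360 = -109°.
H = 65 + 0.37 × (-109) = 24.67 → 25°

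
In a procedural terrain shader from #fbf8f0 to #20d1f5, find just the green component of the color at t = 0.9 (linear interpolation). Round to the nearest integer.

213

G₁ = 248 (from #fbf8f0), G₂ = 209 (from #20d1f5).
G = 248 + 0.9 × (209 − 248) = 212.9 → 213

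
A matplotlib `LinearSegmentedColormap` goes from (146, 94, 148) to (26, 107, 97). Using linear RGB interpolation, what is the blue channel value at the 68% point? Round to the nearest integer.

113

B = 148 + 0.68 × (97 − 148) = 113.32 → 113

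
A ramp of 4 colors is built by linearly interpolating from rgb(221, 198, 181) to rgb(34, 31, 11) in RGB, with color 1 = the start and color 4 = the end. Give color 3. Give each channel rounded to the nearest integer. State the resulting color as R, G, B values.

With 4 swatches and endpoints inclusive, swatch 3 sits at t = (3 − 1)/(4 − 1) = 2/3 ≈ 0.6667.
R = 221 + 0.6667 × (34 − 221) = 96.327 → 96
G = 198 + 0.6667 × (31 − 198) = 86.661 → 87
B = 181 + 0.6667 × (11 − 181) = 67.661 → 68

(96, 87, 68)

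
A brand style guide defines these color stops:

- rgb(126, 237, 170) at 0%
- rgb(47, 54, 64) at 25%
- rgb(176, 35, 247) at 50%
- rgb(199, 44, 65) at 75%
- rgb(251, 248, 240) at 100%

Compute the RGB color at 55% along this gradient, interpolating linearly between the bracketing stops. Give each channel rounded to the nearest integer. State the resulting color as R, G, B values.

(181, 37, 211)

55% lies between the 50% and 75% stops, so the local fraction is t = (55 − 50)/(75 − 50) = 5/25 ≈ 0.2.
R = 176 + 0.2 × (199 − 176) = 180.6 → 181
G = 35 + 0.2 × (44 − 35) = 36.8 → 37
B = 247 + 0.2 × (65 − 247) = 210.6 → 211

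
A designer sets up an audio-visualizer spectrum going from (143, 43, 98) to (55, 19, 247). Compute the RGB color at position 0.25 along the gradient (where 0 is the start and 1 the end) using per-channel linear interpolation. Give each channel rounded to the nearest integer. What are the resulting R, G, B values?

R = 143 + 0.25 × (55 − 143) = 143 + 0.25 × -88 = 121 → 121
G = 43 + 0.25 × (19 − 43) = 43 + 0.25 × -24 = 37 → 37
B = 98 + 0.25 × (247 − 98) = 98 + 0.25 × 149 = 135.25 → 135

(121, 37, 135)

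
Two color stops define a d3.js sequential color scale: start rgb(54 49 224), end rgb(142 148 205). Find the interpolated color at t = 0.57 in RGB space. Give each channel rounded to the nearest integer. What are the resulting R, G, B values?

(104, 105, 213)

R = 54 + 0.57 × (142 − 54) = 54 + 0.57 × 88 = 104.16 → 104
G = 49 + 0.57 × (148 − 49) = 49 + 0.57 × 99 = 105.43 → 105
B = 224 + 0.57 × (205 − 224) = 224 + 0.57 × -19 = 213.17 → 213
So the blended color is (104, 105, 213), about #6869d5.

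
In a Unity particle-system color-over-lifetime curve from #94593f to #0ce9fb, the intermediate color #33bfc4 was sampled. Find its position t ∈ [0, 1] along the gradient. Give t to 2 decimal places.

Invert the lerp on the B channel (largest span, 188): t = (196 − 63) / (251 − 63) = 133/188 = 0.70745.
Check on R: (51 − 148)/(12 − 148) = 0.7132 ✓

0.71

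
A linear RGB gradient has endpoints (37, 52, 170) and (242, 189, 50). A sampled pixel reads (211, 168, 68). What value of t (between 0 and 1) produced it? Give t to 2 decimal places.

0.85

Invert the lerp on the R channel (largest span, 205): t = (211 − 37) / (242 − 37) = 174/205 = 0.84878.
Check on G: (168 − 52)/(189 − 52) = 0.8467 ✓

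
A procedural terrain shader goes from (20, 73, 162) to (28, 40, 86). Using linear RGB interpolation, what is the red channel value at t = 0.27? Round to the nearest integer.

22

R = 20 + 0.27 × (28 − 20) = 22.16 → 22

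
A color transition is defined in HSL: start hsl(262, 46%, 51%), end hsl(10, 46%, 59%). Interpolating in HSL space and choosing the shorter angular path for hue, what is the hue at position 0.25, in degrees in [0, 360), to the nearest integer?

289

Hue: 10 − 262 = -252°, but |-252| > 180 so the shorter arc goes the other way: Δh = -252 + 360 = 108°.
H = 262 + 0.25 × (108) = 289 → 289°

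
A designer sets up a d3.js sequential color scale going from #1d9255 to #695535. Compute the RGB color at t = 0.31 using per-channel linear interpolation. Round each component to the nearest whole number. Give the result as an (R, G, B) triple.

#1d9255 → (29, 146, 85); #695535 → (105, 85, 53).
R = 29 + 0.31 × (105 − 29) = 29 + 0.31 × 76 = 52.56 → 53
G = 146 + 0.31 × (85 − 146) = 146 + 0.31 × -61 = 127.09 → 127
B = 85 + 0.31 × (53 − 85) = 85 + 0.31 × -32 = 75.08 → 75

(53, 127, 75)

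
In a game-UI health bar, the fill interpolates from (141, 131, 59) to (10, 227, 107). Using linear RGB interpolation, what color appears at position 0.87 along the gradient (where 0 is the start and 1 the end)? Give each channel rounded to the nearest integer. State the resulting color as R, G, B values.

R = 141 + 0.87 × (10 − 141) = 141 + 0.87 × -131 = 27.03 → 27
G = 131 + 0.87 × (227 − 131) = 131 + 0.87 × 96 = 214.52 → 215
B = 59 + 0.87 × (107 − 59) = 59 + 0.87 × 48 = 100.76 → 101

(27, 215, 101)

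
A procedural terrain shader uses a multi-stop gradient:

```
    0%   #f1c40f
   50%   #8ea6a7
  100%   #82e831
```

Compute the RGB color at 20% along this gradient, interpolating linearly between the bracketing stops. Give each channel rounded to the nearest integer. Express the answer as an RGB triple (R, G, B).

(201, 184, 76)

20% lies between the 0% and 50% stops, so the local fraction is t = (20 − 0)/(50 − 0) = 20/50 ≈ 0.4.
#f1c40f → (241, 196, 15); #8ea6a7 → (142, 166, 167).
R = 241 + 0.4 × (142 − 241) = 201.4 → 201
G = 196 + 0.4 × (166 − 196) = 184 → 184
B = 15 + 0.4 × (167 − 15) = 75.8 → 76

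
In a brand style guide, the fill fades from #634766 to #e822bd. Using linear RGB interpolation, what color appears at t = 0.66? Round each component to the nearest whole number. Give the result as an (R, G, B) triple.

(187, 47, 159)

#634766 → (99, 71, 102); #e822bd → (232, 34, 189).
R = 99 + 0.66 × (232 − 99) = 99 + 0.66 × 133 = 186.78 → 187
G = 71 + 0.66 × (34 − 71) = 71 + 0.66 × -37 = 46.58 → 47
B = 102 + 0.66 × (189 − 102) = 102 + 0.66 × 87 = 159.42 → 159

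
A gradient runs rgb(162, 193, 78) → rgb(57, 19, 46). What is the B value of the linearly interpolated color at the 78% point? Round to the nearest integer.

B = 78 + 0.78 × (46 − 78) = 53.04 → 53

53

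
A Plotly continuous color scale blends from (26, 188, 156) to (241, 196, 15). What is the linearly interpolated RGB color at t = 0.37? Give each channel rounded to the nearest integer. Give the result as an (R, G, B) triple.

R = 26 + 0.37 × (241 − 26) = 26 + 0.37 × 215 = 105.55 → 106
G = 188 + 0.37 × (196 − 188) = 188 + 0.37 × 8 = 190.96 → 191
B = 156 + 0.37 × (15 − 156) = 156 + 0.37 × -141 = 103.83 → 104

(106, 191, 104)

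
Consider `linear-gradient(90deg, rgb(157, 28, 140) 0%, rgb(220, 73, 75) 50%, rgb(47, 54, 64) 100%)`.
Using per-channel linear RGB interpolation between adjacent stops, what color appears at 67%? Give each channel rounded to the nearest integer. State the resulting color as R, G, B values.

(161, 67, 71)

67% lies between the 50% and 100% stops, so the local fraction is t = (67 − 50)/(100 − 50) = 17/50 ≈ 0.34.
R = 220 + 0.34 × (47 − 220) = 161.18 → 161
G = 73 + 0.34 × (54 − 73) = 66.54 → 67
B = 75 + 0.34 × (64 − 75) = 71.26 → 71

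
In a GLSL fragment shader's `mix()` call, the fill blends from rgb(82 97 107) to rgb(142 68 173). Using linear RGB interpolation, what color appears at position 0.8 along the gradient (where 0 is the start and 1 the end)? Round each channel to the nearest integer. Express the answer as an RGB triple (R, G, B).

(130, 74, 160)

R = 82 + 0.8 × (142 − 82) = 82 + 0.8 × 60 = 130 → 130
G = 97 + 0.8 × (68 − 97) = 97 + 0.8 × -29 = 73.8 → 74
B = 107 + 0.8 × (173 − 107) = 107 + 0.8 × 66 = 159.8 → 160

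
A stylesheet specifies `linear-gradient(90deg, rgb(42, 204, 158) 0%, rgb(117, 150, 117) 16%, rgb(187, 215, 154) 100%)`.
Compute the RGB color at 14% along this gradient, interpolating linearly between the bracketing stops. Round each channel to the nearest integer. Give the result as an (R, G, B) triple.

14% lies between the 0% and 16% stops, so the local fraction is t = (14 − 0)/(16 − 0) = 14/16 ≈ 0.875.
R = 42 + 0.875 × (117 − 42) = 107.625 → 108
G = 204 + 0.875 × (150 − 204) = 156.75 → 157
B = 158 + 0.875 × (117 − 158) = 122.125 → 122

(108, 157, 122)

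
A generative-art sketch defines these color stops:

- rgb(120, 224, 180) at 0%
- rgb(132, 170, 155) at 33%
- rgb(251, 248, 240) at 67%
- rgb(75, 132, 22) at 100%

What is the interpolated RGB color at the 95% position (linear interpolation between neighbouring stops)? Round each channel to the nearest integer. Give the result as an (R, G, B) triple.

(102, 150, 55)

95% lies between the 67% and 100% stops, so the local fraction is t = (95 − 67)/(100 − 67) = 28/33 ≈ 0.8485.
R = 251 + 0.8485 × (75 − 251) = 101.664 → 102
G = 248 + 0.8485 × (132 − 248) = 149.574 → 150
B = 240 + 0.8485 × (22 − 240) = 55.027 → 55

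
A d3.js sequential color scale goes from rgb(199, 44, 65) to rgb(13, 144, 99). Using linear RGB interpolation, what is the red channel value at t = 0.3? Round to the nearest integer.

143

R = 199 + 0.3 × (13 − 199) = 143.2 → 143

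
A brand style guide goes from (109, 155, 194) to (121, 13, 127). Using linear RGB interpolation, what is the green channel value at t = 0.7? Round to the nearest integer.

G = 155 + 0.7 × (13 − 155) = 55.6 → 56

56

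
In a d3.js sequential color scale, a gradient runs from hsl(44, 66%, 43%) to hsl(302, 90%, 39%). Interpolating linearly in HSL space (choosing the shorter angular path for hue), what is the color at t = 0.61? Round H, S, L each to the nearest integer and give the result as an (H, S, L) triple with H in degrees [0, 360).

Hue: 302 − 44 = 258°, but |258| > 180 so the shorter arc goes the other way: Δh = 258 − 360 = -102°.
H = 44 + 0.61 × (-102) = -18.22 → -18 → -18 mod 360 = 342°
S = 66 + 0.61 × (90 − 66) = 80.64 → 81%
L = 43 + 0.61 × (39 − 43) = 40.56 → 41%

(342, 81, 41)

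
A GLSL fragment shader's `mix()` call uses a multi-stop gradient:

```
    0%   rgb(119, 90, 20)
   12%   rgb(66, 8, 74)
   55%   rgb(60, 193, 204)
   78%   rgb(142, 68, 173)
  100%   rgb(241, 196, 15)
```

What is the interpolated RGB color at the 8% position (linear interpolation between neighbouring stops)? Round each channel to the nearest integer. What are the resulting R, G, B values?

(84, 35, 56)

8% lies between the 0% and 12% stops, so the local fraction is t = (8 − 0)/(12 − 0) = 8/12 ≈ 0.6667.
R = 119 + 0.6667 × (66 − 119) = 83.665 → 84
G = 90 + 0.6667 × (8 − 90) = 35.331 → 35
B = 20 + 0.6667 × (74 − 20) = 56.002 → 56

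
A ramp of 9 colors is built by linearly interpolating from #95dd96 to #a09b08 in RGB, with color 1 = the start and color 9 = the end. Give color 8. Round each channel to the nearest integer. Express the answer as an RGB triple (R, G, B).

With 9 swatches and endpoints inclusive, swatch 8 sits at t = (8 − 1)/(9 − 1) = 7/8 ≈ 0.875.
#95dd96 → (149, 221, 150); #a09b08 → (160, 155, 8).
R = 149 + 0.875 × (160 − 149) = 158.625 → 159
G = 221 + 0.875 × (155 − 221) = 163.25 → 163
B = 150 + 0.875 × (8 − 150) = 25.75 → 26

(159, 163, 26)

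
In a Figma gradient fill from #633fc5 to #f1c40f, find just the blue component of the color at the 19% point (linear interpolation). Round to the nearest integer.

162

B₁ = 197 (from #633fc5), B₂ = 15 (from #f1c40f).
B = 197 + 0.19 × (15 − 197) = 162.42 → 162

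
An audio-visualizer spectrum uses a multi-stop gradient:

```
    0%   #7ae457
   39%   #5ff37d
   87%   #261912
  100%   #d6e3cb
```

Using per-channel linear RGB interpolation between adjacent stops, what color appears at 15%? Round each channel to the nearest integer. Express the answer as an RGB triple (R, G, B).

15% lies between the 0% and 39% stops, so the local fraction is t = (15 − 0)/(39 − 0) = 15/39 ≈ 0.3846.
#7ae457 → (122, 228, 87); #5ff37d → (95, 243, 125).
R = 122 + 0.3846 × (95 − 122) = 111.616 → 112
G = 228 + 0.3846 × (243 − 228) = 233.769 → 234
B = 87 + 0.3846 × (125 − 87) = 101.615 → 102

(112, 234, 102)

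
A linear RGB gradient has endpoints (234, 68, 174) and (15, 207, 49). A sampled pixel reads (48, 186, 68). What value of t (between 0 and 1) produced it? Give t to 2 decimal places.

0.85

Invert the lerp on the R channel (largest span, 219): t = (48 − 234) / (15 − 234) = -186/-219 = 0.84932.
Check on G: (186 − 68)/(207 − 68) = 0.8489 ✓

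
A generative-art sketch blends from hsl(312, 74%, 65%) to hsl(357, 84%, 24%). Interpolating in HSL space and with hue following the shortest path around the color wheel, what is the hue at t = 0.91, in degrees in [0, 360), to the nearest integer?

353

Hue arc: Δh = 357 − 312 = 45° (|Δh| ≤ 180, already the shorter path).
H = 312 + 0.91 × (45) = 352.95 → 353°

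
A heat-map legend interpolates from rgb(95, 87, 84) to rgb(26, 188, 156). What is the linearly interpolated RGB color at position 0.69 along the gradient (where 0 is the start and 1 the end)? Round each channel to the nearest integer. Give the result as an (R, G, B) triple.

R = 95 + 0.69 × (26 − 95) = 95 + 0.69 × -69 = 47.39 → 47
G = 87 + 0.69 × (188 − 87) = 87 + 0.69 × 101 = 156.69 → 157
B = 84 + 0.69 × (156 − 84) = 84 + 0.69 × 72 = 133.68 → 134

(47, 157, 134)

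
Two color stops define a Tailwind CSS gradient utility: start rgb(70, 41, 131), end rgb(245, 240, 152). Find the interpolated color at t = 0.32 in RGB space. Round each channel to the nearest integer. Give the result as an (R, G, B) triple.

R = 70 + 0.32 × (245 − 70) = 70 + 0.32 × 175 = 126 → 126
G = 41 + 0.32 × (240 − 41) = 41 + 0.32 × 199 = 104.68 → 105
B = 131 + 0.32 × (152 − 131) = 131 + 0.32 × 21 = 137.72 → 138
So the blended color is (126, 105, 138), about #7e698a.

(126, 105, 138)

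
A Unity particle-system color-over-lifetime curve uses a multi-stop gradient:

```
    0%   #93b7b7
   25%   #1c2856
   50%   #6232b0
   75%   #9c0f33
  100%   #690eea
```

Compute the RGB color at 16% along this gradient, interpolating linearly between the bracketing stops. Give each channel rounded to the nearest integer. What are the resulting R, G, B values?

(71, 91, 121)

16% lies between the 0% and 25% stops, so the local fraction is t = (16 − 0)/(25 − 0) = 16/25 ≈ 0.64.
#93b7b7 → (147, 183, 183); #1c2856 → (28, 40, 86).
R = 147 + 0.64 × (28 − 147) = 70.84 → 71
G = 183 + 0.64 × (40 − 183) = 91.48 → 91
B = 183 + 0.64 × (86 − 183) = 120.92 → 121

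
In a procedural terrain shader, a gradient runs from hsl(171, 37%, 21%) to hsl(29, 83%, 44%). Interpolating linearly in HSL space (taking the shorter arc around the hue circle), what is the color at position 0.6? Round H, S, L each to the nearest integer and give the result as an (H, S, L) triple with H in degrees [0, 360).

(86, 65, 35)

Hue arc: Δh = 29 − 171 = -142° (|Δh| ≤ 180, already the shorter path).
H = 171 + 0.6 × (-142) = 85.8 → 86°
S = 37 + 0.6 × (83 − 37) = 64.6 → 65%
L = 21 + 0.6 × (44 − 21) = 34.8 → 35%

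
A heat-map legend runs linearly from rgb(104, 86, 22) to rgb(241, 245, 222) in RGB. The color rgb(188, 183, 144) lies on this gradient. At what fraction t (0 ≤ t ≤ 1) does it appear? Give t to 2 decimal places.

0.61

Invert the lerp on the B channel (largest span, 200): t = (144 − 22) / (222 − 22) = 122/200 = 0.61.
Check on R: (188 − 104)/(241 − 104) = 0.6131 ✓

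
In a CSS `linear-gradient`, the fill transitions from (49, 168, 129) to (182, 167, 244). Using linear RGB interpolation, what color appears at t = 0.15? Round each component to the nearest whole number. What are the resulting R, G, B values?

R = 49 + 0.15 × (182 − 49) = 49 + 0.15 × 133 = 68.95 → 69
G = 168 + 0.15 × (167 − 168) = 168 + 0.15 × -1 = 167.85 → 168
B = 129 + 0.15 × (244 − 129) = 129 + 0.15 × 115 = 146.25 → 146

(69, 168, 146)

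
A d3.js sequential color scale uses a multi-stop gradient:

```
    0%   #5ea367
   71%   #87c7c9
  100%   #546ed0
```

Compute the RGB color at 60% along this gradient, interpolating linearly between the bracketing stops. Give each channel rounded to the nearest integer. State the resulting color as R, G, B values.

60% lies between the 0% and 71% stops, so the local fraction is t = (60 − 0)/(71 − 0) = 60/71 ≈ 0.8451.
#5ea367 → (94, 163, 103); #87c7c9 → (135, 199, 201).
R = 94 + 0.8451 × (135 − 94) = 128.649 → 129
G = 163 + 0.8451 × (199 − 163) = 193.424 → 193
B = 103 + 0.8451 × (201 − 103) = 185.82 → 186

(129, 193, 186)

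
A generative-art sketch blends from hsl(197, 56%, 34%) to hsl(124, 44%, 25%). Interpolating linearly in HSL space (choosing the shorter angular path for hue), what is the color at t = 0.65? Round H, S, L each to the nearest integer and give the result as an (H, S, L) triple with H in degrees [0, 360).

(150, 48, 28)

Hue arc: Δh = 124 − 197 = -73° (|Δh| ≤ 180, already the shorter path).
H = 197 + 0.65 × (-73) = 149.55 → 150°
S = 56 + 0.65 × (44 − 56) = 48.2 → 48%
L = 34 + 0.65 × (25 − 34) = 28.15 → 28%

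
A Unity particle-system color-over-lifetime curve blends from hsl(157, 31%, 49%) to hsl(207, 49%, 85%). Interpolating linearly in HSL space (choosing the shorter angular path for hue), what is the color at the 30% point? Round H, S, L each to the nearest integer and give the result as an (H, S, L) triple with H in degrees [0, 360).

(172, 36, 60)

Hue arc: Δh = 207 − 157 = 50° (|Δh| ≤ 180, already the shorter path).
H = 157 + 0.3 × (50) = 172 → 172°
S = 31 + 0.3 × (49 − 31) = 36.4 → 36%
L = 49 + 0.3 × (85 − 49) = 59.8 → 60%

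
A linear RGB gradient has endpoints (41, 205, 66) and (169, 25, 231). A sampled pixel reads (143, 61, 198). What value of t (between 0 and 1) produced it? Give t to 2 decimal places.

Invert the lerp on the G channel (largest span, 180): t = (61 − 205) / (25 − 205) = -144/-180 = 0.8.
Check on R: (143 − 41)/(169 − 41) = 0.7969 ✓

0.80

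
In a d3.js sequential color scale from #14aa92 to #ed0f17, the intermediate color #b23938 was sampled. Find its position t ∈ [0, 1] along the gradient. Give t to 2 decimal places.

Invert the lerp on the R channel (largest span, 217): t = (178 − 20) / (237 − 20) = 158/217 = 0.72811.
Check on G: (57 − 170)/(15 − 170) = 0.729 ✓

0.73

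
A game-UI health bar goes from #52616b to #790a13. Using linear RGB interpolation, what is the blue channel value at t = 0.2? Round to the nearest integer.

B₁ = 107 (from #52616b), B₂ = 19 (from #790a13).
B = 107 + 0.2 × (19 − 107) = 89.4 → 89

89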